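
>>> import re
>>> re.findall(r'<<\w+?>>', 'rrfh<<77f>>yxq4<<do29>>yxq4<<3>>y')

Scanning left to right: at [4:11] → '<<77f>>'; at [15:23] → '<<do29>>'; at [27:32] → '<<3>>'.
With no groups in the pattern, `findall` gives back each whole match — 3 here.

['<<77f>>', '<<do29>>', '<<3>>']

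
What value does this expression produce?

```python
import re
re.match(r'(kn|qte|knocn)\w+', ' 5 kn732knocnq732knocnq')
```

None

`match` is anchored at position 0; if the pattern doesn't fit there, it returns None.
Here position 0 doesn't satisfy it, so the call returns None.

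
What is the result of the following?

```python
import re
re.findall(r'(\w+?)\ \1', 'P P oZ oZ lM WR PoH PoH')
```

['P', 'oZ', 'PoH']

The backreference `\1` re-matches whatever the first group consumed, character for character.
Scanning left to right: at [0:3] match 'P P', group 1 = 'P'; at [4:9] match 'oZ oZ', group 1 = 'oZ'; at [16:23] match 'PoH PoH', group 1 = 'PoH'.
One capturing group, so `findall` returns just the captured substring from each match — 3 in all.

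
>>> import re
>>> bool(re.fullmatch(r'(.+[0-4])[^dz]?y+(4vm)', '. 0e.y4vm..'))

False

`re.fullmatch` requires the pattern to consume the entire string.
Here there's no way to consume every character, so the call returns None, and `bool(None)` is False.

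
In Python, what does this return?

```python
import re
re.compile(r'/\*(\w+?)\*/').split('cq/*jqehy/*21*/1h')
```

['cq/*jqehy', '21', '1h']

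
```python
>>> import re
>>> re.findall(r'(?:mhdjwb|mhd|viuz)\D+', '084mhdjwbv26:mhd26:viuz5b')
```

['mhdjwbv']

Walking the string: at [3:10] → 'mhdjwbv'.
With no groups in the pattern, `findall` gives back each whole match — 1 here.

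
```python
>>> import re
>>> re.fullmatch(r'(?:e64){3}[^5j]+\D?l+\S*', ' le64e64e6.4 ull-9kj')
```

None

The pattern matches the literal 'e64' repeated 3 times, then one or more of any character except [5j]; then optionally a non-digit, then one or more of the literal 'l', then zero or more of a non-whitespace character.
`re.fullmatch` is like wrapping the pattern in `^…$` (in single-line mode).
Here the pattern can't cover the whole string, so the call returns None.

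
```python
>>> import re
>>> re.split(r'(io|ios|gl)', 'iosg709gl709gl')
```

['', 'io', 'sg709', 'gl', '709', 'gl', '']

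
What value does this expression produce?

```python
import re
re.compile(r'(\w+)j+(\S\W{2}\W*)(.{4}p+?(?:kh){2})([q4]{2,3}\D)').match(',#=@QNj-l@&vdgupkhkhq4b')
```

`re.match` only tries the pattern at the start of the string.
Here position 0 doesn't satisfy it, so the call returns None.

None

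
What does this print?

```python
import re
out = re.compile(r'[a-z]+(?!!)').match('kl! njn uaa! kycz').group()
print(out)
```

k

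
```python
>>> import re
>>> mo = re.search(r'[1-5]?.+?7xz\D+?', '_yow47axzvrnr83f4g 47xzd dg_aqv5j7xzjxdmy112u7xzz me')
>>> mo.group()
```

'_yow47axzvrnr83f4g 47xzd'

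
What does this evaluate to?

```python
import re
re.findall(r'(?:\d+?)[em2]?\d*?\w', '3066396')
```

A non-greedy quantifier consumes as few characters as it can — just enough that the remainder of the pattern still matches from where it stops; whatever follows it matches normally.
`findall` yields the raw match text (3 of them) because the pattern has no groups.

['30', '66', '39']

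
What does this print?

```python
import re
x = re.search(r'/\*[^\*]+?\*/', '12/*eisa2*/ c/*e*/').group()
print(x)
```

`re.search` tries every starting position until one works.
The match spans [2:11] → '/*eisa2*/'.

/*eisa2*/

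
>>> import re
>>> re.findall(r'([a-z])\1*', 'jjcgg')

['j', 'c', 'g']

`\1` has to match the exact text group 1 already captured.
One capturing group, so `findall` returns just the captured substring from each match — 3 in all.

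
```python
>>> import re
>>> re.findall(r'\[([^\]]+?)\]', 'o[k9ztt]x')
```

['k9ztt']

Scanning left to right: at [1:8] match '[k9ztt]', group 1 = 'k9ztt'.
`findall` collects group 1 from the one match (1 total).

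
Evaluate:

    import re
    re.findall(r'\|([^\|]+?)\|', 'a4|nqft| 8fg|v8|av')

['nqft', 'v8']

One capturing group, so `findall` returns just the captured substring from each match — 2 in all.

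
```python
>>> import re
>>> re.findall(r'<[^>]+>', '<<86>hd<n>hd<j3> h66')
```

Matches: at [0:5] → '<<86>'; at [7:10] → '<n>'; at [12:16] → '<j3>'.
No capturing groups, so `findall` returns the 3 full match strings.

['<<86>', '<n>', '<j3>']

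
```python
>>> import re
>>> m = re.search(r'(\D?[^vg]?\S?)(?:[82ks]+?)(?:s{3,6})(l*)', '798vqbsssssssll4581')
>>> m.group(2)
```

'll'

The pattern matches optionally a non-digit, then optionally any character except [vg], then optionally a non-whitespace character (captured); then one or more of one of [82ks] (lazy) (non-capturing group); then 3 to 6 of a literal 's' (non-capturing group); then zero or more of a literal 'l' (captured).
`re.search` scans for the first position where the pattern succeeds.
The match spans [3:15] → 'vqbsssssssll'.
Captured: group 1 = 'vqb', group 2 = 'll'.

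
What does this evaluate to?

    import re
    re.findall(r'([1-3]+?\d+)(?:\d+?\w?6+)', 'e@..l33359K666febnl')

The pattern matches one or more of a character in [1-3] (lazy), then one or more of a digit (captured); then one or more of a digit (lazy), then optionally a word character, then one or more of the literal '6' (non-capturing group).
Walking the string: at [5:14] match '33359K666', group 1 = '3335'.
`findall` collects group 1 from the one match (1 total).

['3335']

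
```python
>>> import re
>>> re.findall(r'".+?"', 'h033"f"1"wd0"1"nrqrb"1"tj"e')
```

The `?` after the quantifier makes it lazy — it takes as little as possible before letting the rest of the pattern try.
Scanning left to right: at [4:7] → '"f"'; at [8:13] → '"wd0"'; at [14:21] → '"nrqrb"'; at [22:26] → '"tj"'.
Since nothing is captured, `findall` lists the 4 matched substrings directly.

['"f"', '"wd0"', '"nrqrb"', '"tj"']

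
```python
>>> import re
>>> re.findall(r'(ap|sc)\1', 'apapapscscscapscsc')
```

A backreference is literal: `\1` must see the identical characters the first group matched.
One capturing group, so `findall` returns just the captured substring from each match — 3 in all.

['ap', 'sc', 'sc']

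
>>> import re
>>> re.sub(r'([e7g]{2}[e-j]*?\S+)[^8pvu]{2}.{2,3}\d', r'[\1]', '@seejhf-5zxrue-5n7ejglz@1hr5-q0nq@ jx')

'@s[eejhf-5zxrue-5n7ejglz@1h]nq@ jx'

This matches exactly 2 of one of [e7g], then zero or more of a character in [e-j] (lazy), then one or more of a non-whitespace character (captured); then exactly 2 of any character except [8pvu], then 2 to 3 of any character; then a digit.
`\1` in the replacement pulls in group 1's text for each match.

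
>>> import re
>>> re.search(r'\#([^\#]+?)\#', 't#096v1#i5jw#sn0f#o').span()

(1, 8)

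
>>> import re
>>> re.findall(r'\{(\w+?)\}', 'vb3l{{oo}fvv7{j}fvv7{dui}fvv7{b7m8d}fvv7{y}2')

Scanning left to right: at [5:9] match '{oo}', group 1 = 'oo'; at [13:16] match '{j}', group 1 = 'j'; at [20:25] match '{dui}', group 1 = 'dui'; at [29:36] match '{b7m8d}', group 1 = 'b7m8d'; at [40:43] match '{y}', group 1 = 'y'.
Because there's exactly one group, `findall` drops the full match and keeps group 1 from each hit.

['oo', 'j', 'dui', 'b7m8d', 'y']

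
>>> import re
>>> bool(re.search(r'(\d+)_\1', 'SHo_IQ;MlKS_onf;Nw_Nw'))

The backreference `\1` re-matches whatever the first group consumed, character for character.
Here the pattern never matches, so the call returns None, and `bool(None)` is False.

False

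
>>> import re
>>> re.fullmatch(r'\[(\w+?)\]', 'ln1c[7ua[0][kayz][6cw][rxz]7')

None

`re.fullmatch` requires the pattern to consume the entire string.
Here the string isn't matched end-to-end, so the call returns None.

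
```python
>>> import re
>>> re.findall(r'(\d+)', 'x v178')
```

The pattern matches one or more of a digit (captured).
Walking the string: at [3:6] match '178', group 1 = '178'.
One capturing group, so `findall` returns just the captured substring from the one match — 1 in all.

['178']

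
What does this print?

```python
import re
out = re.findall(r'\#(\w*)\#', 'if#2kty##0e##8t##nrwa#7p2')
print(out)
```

['2kty', '0e', '8t', 'nrwa']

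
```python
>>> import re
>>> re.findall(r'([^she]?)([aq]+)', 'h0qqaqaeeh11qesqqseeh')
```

[('0', 'qqaqa'), ('1', 'q'), ('q', 'q')]

This matches optionally any character except [she] (captured); then one or more of one of [aq] (captured).
Matches: at [1:7] match '0qqaqa', groups = ('0', 'qqaqa'); at [11:13] match '1q', groups = ('1', 'q'); at [15:17] match 'qq', groups = ('q', 'q').
With 2 capturing groups, `findall` returns a 2-tuple per match.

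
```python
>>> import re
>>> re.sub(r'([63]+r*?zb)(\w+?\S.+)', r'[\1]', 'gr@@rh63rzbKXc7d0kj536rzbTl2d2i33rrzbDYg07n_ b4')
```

This matches one or more of one of [63], then zero or more of a literal 'r' (lazy), then the literal 'zb' (captured); then one or more of a word character (lazy), then a non-whitespace character, then one or more of any character (captured).
Matches: at [6:47] → '63rzbKXc7d0kj536rzbTl2d2i33rrzbDYg07n_ b4'.
Each match is replaced using the text its own group 1 captured.

'gr@@rh[63rzb]'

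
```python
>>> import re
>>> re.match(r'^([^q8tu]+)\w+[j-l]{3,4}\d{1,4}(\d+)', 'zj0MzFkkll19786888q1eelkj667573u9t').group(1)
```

'zj0MzFkkll197'

The match spans [0:31] → 'zj0MzFkkll19786888q1eelkj667573'.
Captured: group 1 = 'zj0MzFkkll197', group 2 = '73'.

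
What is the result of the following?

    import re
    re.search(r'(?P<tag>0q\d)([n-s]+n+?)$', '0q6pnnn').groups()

('0q6', 'pnnn')

The match spans [0:7] → '0q6pnnn'.
Captured: group 1 = '0q6', group 2 = 'pnnn'.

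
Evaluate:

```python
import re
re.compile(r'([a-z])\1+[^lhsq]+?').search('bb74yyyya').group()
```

A backreference is literal: `\1` must see the identical characters the first group matched.
Unlike `match`, `search` isn't anchored — it looks for the pattern anywhere in the string.
The match spans [0:3] → 'bb7'.
Captured: group 1 = 'b'.

'bb7'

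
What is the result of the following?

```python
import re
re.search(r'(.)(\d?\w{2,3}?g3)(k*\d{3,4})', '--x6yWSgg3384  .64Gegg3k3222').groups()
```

('y', 'WSgg3', '384')

This matches any character (captured); then optionally a digit, then 2 to 3 of a word character (lazy), then the literal 'g3' (captured); then zero or more of a literal 'k', then 3 to 4 of a digit (captured).
Unlike `match`, `search` isn't anchored — it looks for the pattern anywhere in the string.
The match spans [4:13] → 'yWSgg3384'.
Captured: group 1 = 'y', group 2 = 'WSgg3', group 3 = '384'.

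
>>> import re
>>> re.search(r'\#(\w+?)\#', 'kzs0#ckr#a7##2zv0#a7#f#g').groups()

('ckr',)

The match spans [4:9] → '#ckr#'.
Captured: group 1 = 'ckr'.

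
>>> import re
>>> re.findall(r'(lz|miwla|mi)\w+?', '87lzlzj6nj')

['lz']

Walking the string: at [2:5] match 'lzl', group 1 = 'lz'.
`findall` collects group 1 from the one match (1 total).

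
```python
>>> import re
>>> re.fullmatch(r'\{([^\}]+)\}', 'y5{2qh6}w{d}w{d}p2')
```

`fullmatch` succeeds only if the pattern covers the string from start to end.
Here the string isn't matched end-to-end, so the call returns None.

None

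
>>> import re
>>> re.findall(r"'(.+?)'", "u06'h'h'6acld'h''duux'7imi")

['h', '6acld', "'duux"]

Scanning left to right: at [3:6] match "'h'", group 1 = 'h'; at [7:14] match "'6acld'", group 1 = '6acld'; at [15:22] match "''duux'", group 1 = "'duux".
With a single group, `findall` returns only what that group captured — 3 items.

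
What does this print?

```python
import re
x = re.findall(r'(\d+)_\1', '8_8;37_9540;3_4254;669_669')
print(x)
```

`\1` has to match the exact text group 1 already captured.
`findall` collects group 1 from each match (2 total).

['8', '669']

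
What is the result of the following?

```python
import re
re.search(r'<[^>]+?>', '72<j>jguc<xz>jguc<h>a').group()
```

The match spans [2:5] → '<j>'.

'<j>'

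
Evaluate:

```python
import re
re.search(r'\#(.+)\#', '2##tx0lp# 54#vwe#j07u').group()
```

'##tx0lp# 54#vwe#'

The match spans [1:17] → '##tx0lp# 54#vwe#'.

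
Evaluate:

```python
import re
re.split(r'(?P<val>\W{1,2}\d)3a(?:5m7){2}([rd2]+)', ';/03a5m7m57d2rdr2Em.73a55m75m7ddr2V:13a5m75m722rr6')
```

The pattern matches 1 to 2 of a non-word character, then a digit (captured as 'val'); then the literal '3a', then the literal '5m7' repeated 2 times; then one or more of one of [rd2] (captured).
Matches to split on: at [35:49] → ':13a5m75m722rr'.
The group in the pattern means `split` returns the separators' captures alongside the pieces.

[';/03a5m7m57d2rdr2Em.73a55m75m7ddr2V', ':1', '22rr', '6']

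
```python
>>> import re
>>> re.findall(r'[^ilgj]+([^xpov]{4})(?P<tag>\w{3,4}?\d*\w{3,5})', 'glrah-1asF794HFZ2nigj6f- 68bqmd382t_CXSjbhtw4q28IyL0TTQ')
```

[('HFZ2', 'nigj6f'), ('jbht', 'w4q28IyL0T')]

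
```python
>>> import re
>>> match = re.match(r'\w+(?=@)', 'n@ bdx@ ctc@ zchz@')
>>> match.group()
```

'n'

The positive lookaround only admits positions where the adjacent text matches; those characters stay outside the span.
`re.match` won't scan ahead — the pattern has to work from the very first character.
The match spans [0:1] → 'n'.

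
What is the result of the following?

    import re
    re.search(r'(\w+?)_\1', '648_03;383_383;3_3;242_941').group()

`\1` has to match the exact text group 1 already captured.
The match spans [7:14] → '383_383'.

'383_383'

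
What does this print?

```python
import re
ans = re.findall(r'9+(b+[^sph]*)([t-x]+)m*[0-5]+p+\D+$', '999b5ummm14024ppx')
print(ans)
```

[('b5', 'u')]

This matches one or more of a literal '9'; then one or more of a literal 'b', then zero or more of any character except [sph] (captured); then one or more of a character in [t-x] (captured); then zero or more of the literal 'm', then one or more of a character in [0-5], then one or more of the literal 'p'; then one or more of a non-digit; then anchored at the end.
Scanning left to right: at [0:17] match '999b5ummm14024ppx', groups = ('b5', 'u').
Multiple groups make `findall` return tuples — one 2-tuple for the one match.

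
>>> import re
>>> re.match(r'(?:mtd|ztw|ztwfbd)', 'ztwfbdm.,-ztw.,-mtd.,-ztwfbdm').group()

'ztw'

The regex engine tests alternatives in the order written; an earlier branch that matches wins even if a later one would match more.
`re.match` only tries the pattern at the start of the string.
The match spans [0:3] → 'ztw'.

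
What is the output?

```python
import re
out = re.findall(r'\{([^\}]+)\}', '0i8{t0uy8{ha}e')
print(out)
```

['t0uy8{ha']

Matches: at [3:13] match '{t0uy8{ha}', group 1 = 't0uy8{ha'.
One capturing group, so `findall` returns just the captured substring from the one match — 1 in all.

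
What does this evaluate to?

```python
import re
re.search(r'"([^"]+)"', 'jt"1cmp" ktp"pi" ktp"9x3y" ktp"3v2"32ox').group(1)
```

The match spans [2:8] → '"1cmp"'.
Captured: group 1 = '1cmp'.

'1cmp'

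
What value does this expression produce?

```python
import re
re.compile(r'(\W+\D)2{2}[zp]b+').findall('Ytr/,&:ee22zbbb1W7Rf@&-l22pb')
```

This matches one or more of a non-word character, then a non-digit (captured); then exactly 2 of the literal '2', then one of [zp], then one or more of the literal 'b'.
Scanning left to right: at [20:28] match '@&-l22pb', group 1 = '@&-l'.
With a single group, `findall` returns only what that group captured — 1 item.

['@&-l']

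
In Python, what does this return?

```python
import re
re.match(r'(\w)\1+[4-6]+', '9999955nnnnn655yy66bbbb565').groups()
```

After group 1 captures some text, `\1` only succeeds where that same text appears again.
`re.match` only tries the pattern at the start of the string.
The match spans [0:7] → '9999955'.
Captured: group 1 = '9'.

('9',)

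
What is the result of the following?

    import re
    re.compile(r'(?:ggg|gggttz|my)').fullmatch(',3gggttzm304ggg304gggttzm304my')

None

`re.fullmatch` is like wrapping the pattern in `^…$` (in single-line mode).
Here there's no way to consume every character, so the call returns None.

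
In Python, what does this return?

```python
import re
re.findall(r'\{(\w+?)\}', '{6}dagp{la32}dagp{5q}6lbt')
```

Walking the string: at [0:3] match '{6}', group 1 = '6'; at [7:13] match '{la32}', group 1 = 'la32'; at [17:21] match '{5q}', group 1 = '5q'.
Because there's exactly one group, `findall` drops the full match and keeps group 1 from each hit.

['6', 'la32', '5q']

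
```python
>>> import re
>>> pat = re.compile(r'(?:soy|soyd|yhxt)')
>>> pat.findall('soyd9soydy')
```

['soy', 'soy']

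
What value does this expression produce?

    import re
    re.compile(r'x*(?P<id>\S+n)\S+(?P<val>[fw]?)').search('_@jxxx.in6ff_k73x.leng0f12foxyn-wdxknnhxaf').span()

This matches zero or more of a literal 'x'; then one or more of a non-whitespace character, then a literal 'n' (captured as 'id'); then one or more of a non-whitespace character; then optionally one of [fw] (captured as 'val').
`search` walks the string left to right and returns the first match it finds.
The match spans [0:42] → '_@jxxx.in6ff_k73x.leng0f12foxyn-wdxknnhxaf'.
Captured: group 1 = '_@jxxx.in6ff_k73x.leng0f12foxyn-wdxknn', group 2 = ''.

(0, 42)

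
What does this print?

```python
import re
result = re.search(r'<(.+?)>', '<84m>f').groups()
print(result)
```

The match spans [0:5] → '<84m>'.
Captured: group 1 = '84m'.

('84m',)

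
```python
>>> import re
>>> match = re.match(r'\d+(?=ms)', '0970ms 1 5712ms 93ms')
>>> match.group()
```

'0970'

With `match`, the pattern is implicitly anchored at the beginning.
The match spans [0:4] → '0970'.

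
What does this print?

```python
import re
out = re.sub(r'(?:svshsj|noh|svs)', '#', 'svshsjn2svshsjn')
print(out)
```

#n2#n

Alternation isn't longest-match — the leftmost alternative that fits at this position is chosen.
Matches: at [0:6] → 'svshsj'; at [8:14] → 'svshsj'.
`sub` substitutes '#' at each match site.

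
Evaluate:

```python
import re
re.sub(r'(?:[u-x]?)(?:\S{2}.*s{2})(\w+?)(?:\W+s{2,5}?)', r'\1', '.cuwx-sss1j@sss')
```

'1js'

Pattern: optionally a character in [u-x] (non-capturing group); then exactly 2 of a non-whitespace character, then zero or more of any character, then exactly 2 of a literal 's' (non-capturing group); then one or more of a word character (lazy) (captured); then one or more of a non-word character, then 2 to 5 of the literal 's' (lazy) (non-capturing group).
Matches: at [0:14] → '.cuwx-sss1j@ss'.
Each match is replaced using the text its own group 1 captured.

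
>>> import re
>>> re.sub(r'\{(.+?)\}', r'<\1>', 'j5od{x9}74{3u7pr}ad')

Because the quantifier is non-greedy, it stops expanding at the earliest point where the rest of the pattern can succeed.
`\1` in the replacement pulls in group 1's text for each match.

'j5od<x9>74<3u7pr>ad'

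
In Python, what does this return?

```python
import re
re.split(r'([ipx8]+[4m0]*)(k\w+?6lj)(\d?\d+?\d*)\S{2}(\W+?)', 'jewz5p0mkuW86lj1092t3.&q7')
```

The pattern matches one or more of one of [ipx8], then zero or more of one of [4m0] (captured); then a literal 'k', then one or more of a word character (lazy), then the literal '6lj' (captured); then optionally a digit, then one or more of a digit (lazy), then zero or more of a digit (captured); then exactly 2 of a non-whitespace character; then one or more of a non-word character (lazy) (captured).
A `+?`/`*?`/`{m,n}?` starts at its minimum and grows only as far as needed for what follows to match.
Matches to split on: at [5:22] → 'p0mkuW86lj1092t3.'.
The group in the pattern means `split` returns the separators' captures alongside the pieces.

['jewz5', 'p0m', 'kuW86lj', '1092', '.', '&q7']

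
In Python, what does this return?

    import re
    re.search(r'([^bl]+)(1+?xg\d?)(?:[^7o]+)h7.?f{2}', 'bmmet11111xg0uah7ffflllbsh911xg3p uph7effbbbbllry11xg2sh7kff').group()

'mmet11111xg0uah7fff'

The pattern matches one or more of any character except [bl] (captured); then one or more of a literal '1' (lazy), then the literal 'xg', then optionally a digit (captured); then one or more of any character except [7o] (non-capturing group); then the literal 'h7', then optionally any character, then exactly 2 of the literal 'f'.
`re.search` tries every starting position until one works.
The match spans [1:20] → 'mmet11111xg0uah7fff'.
Captured: group 1 = 'mmet1111', group 2 = '1xg0'.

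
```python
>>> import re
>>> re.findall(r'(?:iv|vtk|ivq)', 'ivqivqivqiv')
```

['iv', 'iv', 'iv', 'iv']

The regex engine tests alternatives in the order written; an earlier branch that matches wins even if a later one would match more.
No capturing groups, so `findall` returns the 4 full match strings.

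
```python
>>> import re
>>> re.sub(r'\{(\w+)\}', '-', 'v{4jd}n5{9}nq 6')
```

Matches: at [1:6] → '{4jd}'; at [8:11] → '{9}'.
`sub` substitutes '-' at each match site.

'v-n5-nq 6'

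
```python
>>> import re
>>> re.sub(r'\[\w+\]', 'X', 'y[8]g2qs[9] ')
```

'yXg2qsX '

Matches: at [1:4] → '[8]'; at [8:11] → '[9]'.
`sub` substitutes 'X' at each match site.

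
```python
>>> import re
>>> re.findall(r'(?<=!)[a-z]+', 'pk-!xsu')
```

['xsu']

The positive lookaround only admits positions where the adjacent text matches; those characters stay outside the span.
Walking the string: at [4:7] → 'xsu'.
Since nothing is captured, `findall` lists the 1 matched substring directly.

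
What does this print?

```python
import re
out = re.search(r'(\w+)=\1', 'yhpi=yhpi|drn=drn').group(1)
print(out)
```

yhpi

After group 1 captures some text, `\1` only succeeds where that same text appears again.
`search` walks the string left to right and returns the first match it finds.
The match spans [0:9] → 'yhpi=yhpi'.
Captured: group 1 = 'yhpi'.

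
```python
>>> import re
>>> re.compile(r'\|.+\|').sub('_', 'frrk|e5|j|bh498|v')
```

'frrk_v'

Each match is replaced by '_'.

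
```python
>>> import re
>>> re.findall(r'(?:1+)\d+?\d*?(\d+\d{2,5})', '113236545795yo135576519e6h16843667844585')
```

Pattern: one or more of a literal '1' (non-capturing group); then one or more of a digit (lazy), then zero or more of a digit (lazy); then one or more of a digit, then 2 to 5 of a digit (captured).
Because there's exactly one group, `findall` drops the full match and keeps group 1 from each hit.

['236545795', '5576519', '843667844585']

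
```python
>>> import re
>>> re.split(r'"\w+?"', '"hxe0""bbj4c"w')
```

['', '', 'w']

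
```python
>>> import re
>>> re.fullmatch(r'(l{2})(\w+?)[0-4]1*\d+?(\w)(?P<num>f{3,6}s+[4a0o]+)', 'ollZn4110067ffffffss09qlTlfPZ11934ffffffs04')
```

None

The pattern matches exactly 2 of a literal 'l' (captured); then one or more of a word character (lazy) (captured); then a character in [0-4], then zero or more of the literal '1', then one or more of a digit (lazy); then a word character (captured); then 3 to 6 of a literal 'f', then one or more of a literal 's', then one or more of one of [4a0o] (captured as 'num').
For `fullmatch`, every character of the input must be accounted for by the pattern.
Here the string isn't matched end-to-end, so the call returns None.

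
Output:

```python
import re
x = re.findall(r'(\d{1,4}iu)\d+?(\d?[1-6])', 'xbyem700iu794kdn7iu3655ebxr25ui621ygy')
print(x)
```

[('700iu', '94'), ('7iu', '65')]

This matches 1 to 4 of a digit, then the literal 'iu' (captured); then one or more of a digit (lazy); then optionally a digit, then a character in [1-6] (captured).
A `+?`/`*?`/`{m,n}?` starts at its minimum and grows only as far as needed for what follows to match.
Walking the string: at [5:13] match '700iu794', groups = ('700iu', '94'); at [16:22] match '7iu365', groups = ('7iu', '65').
With 2 capturing groups, `findall` returns a 2-tuple per match.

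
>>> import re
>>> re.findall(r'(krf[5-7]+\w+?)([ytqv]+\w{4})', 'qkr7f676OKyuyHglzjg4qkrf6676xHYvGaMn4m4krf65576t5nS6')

This matches the literal 'krf', then one or more of a character in [5-7], then one or more of a word character (lazy) (captured); then one or more of one of [ytqv], then exactly 4 of a word character (captured).
Lazy quantifiers expand one character at a time until the remainder of the pattern can match.
Scanning left to right: at [21:36] match 'krf6676xHYvGaMn', groups = ('krf6676xHY', 'vGaMn'); at [39:52] match 'krf65576t5nS6', groups = ('krf65576', 't5nS6').
With 2 capturing groups, `findall` returns a 2-tuple per match.

[('krf6676xHY', 'vGaMn'), ('krf65576', 't5nS6')]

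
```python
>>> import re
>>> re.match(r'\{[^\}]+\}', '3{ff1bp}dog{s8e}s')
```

`match` is anchored at position 0; if the pattern doesn't fit there, it returns None.
Here the string doesn't start with a match, so the call returns None.

None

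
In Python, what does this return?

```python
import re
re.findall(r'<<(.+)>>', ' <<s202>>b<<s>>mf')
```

['s202>>b<<s']

With a single group, `findall` returns only what that group captured — 1 item.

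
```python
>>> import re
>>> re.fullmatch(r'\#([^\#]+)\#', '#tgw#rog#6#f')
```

None

For `fullmatch`, every character of the input must be accounted for by the pattern.
Here there's no way to consume every character, so the call returns None.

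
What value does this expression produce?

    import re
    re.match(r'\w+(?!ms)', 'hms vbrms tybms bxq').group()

'hms'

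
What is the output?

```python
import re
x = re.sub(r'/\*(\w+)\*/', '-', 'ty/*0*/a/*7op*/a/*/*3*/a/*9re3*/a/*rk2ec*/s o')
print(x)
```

Matches: at [2:7] → '/*0*/'; at [8:15] → '/*7op*/'; at [18:23] → '/*3*/'; at [24:32] → '/*9re3*/'; at [33:42] → '/*rk2ec*/'.
Every occurrence is swapped for '-'.

ty-a-a/*-a-a-s o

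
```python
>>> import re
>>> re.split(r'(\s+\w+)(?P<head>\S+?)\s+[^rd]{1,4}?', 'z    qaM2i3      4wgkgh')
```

['z', '    qaM2i', '3', 'wgkgh']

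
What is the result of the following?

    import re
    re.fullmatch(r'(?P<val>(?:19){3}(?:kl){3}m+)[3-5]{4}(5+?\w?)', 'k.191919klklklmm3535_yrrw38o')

None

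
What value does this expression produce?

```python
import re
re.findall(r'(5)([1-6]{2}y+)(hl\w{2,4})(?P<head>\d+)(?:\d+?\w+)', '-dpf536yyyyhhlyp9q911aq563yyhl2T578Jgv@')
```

[('5', '63yy', 'hl2T5', '7')]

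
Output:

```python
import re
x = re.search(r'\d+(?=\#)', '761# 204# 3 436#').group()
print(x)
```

761

Lookahead/lookbehind check context without consuming it, so the matched span excludes the asserted characters.
Unlike `match`, `search` isn't anchored — it looks for the pattern anywhere in the string.
The match spans [0:3] → '761'.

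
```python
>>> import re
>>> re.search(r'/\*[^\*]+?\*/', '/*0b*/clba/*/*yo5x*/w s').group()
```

'/*0b*/'

`re.search` tries every starting position until one works.
The match spans [0:6] → '/*0b*/'.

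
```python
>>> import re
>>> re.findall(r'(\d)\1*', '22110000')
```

The backreference `\1` re-matches whatever the first group consumed, character for character.
Scanning left to right: at [0:2] match '22', group 1 = '2'; at [2:4] match '11', group 1 = '1'; at [4:8] match '0000', group 1 = '0'.
One capturing group, so `findall` returns just the captured substring from each match — 3 in all.

['2', '1', '0']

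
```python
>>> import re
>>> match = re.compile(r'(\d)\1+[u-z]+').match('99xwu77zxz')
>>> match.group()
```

'99xwu'

`\1` is not a pattern — it's the concrete string captured by group 1, re-applied verbatim.
With `match`, the pattern is implicitly anchored at the beginning.
The match spans [0:5] → '99xwu'.
Captured: group 1 = '9'.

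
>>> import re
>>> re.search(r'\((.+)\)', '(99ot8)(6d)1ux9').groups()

('99ot8)(6d',)

`re.search` scans for the first position where the pattern succeeds.
The match spans [0:11] → '(99ot8)(6d)'.
Captured: group 1 = '99ot8)(6d'.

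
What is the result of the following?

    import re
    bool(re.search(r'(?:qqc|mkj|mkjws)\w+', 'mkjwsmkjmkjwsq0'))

True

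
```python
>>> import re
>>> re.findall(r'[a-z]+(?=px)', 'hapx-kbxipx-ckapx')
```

The `(?=…)`/`(?<=…)` assertion just peeks at neighbouring text; it doesn't advance the match position.
Matches: at [0:2] → 'ha'; at [5:9] → 'kbxi'; at [12:15] → 'cka'.
With no groups in the pattern, `findall` gives back each whole match — 3 here.

['ha', 'kbxi', 'cka']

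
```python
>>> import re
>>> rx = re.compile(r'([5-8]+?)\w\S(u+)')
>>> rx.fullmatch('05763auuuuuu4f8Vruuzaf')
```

None

Pattern: one or more of a character in [5-8] (lazy) (captured); then a word character, then a non-whitespace character; then one or more of a literal 'u' (captured).
For `fullmatch`, every character of the input must be accounted for by the pattern.
Here the string isn't matched end-to-end, so the call returns None.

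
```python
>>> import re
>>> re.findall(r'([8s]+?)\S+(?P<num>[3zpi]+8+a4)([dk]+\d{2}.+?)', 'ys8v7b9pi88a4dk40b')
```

[('s', 'i88a4', 'dk40b')]

The `?` after the quantifier makes it lazy — it takes as little as possible before letting the rest of the pattern try.
With 3 capturing groups, `findall` returns a 3-tuple per match.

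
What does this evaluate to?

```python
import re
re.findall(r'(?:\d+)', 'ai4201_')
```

This matches one or more of a digit (non-capturing group).
Scanning left to right: at [2:6] → '4201'.
No capturing groups, so `findall` returns the 1 full match string.

['4201']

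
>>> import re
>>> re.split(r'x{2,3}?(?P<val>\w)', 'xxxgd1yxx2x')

['', 'x', 'gd1y', '2', 'x']

A non-greedy quantifier consumes as few characters as it can — just enough that the remainder of the pattern still matches from where it stops; whatever follows it matches normally.
Because the pattern has a capturing group, `split` also inserts each captured text between the pieces.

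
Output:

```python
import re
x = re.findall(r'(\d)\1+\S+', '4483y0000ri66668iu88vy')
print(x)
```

After group 1 captures some text, `\1` only succeeds where that same text appears again.
Matches: at [0:22] match '4483y0000ri66668iu88vy', group 1 = '4'.
One capturing group, so `findall` returns just the captured substring from the one match — 1 in all.

['4']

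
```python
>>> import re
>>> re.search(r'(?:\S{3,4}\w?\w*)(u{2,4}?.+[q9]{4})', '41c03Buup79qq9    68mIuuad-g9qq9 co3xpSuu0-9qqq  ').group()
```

Pattern: 3 to 4 of a non-whitespace character, then optionally a word character, then zero or more of a word character (non-capturing group); then 2 to 4 of a literal 'u' (lazy), then one or more of any character, then exactly 4 of one of [q9] (captured).
Unlike `match`, `search` isn't anchored — it looks for the pattern anywhere in the string.
The match spans [0:47] → '41c03Buup79qq9    68mIuuad-g9qq9 co3xpSuu0-9qqq'.
Captured: group 1 = 'uup79qq9    68mIuuad-g9qq9 co3xpSuu0-9qqq'.

'41c03Buup79qq9    68mIuuad-g9qq9 co3xpSuu0-9qqq'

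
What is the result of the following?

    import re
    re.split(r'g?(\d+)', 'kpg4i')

['kp', '4', 'i']

`re.split` interleaves the captured-group text with the surrounding fragments.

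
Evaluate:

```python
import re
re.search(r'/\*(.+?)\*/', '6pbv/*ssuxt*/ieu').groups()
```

('ssuxt',)

The match spans [4:13] → '/*ssuxt*/'.
Captured: group 1 = 'ssuxt'.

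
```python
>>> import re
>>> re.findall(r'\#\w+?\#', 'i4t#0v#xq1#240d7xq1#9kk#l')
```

['#0v#', '#240d7xq1#']

Scanning left to right: at [3:7] → '#0v#'; at [10:20] → '#240d7xq1#'.
No capturing groups, so `findall` returns the 2 full match strings.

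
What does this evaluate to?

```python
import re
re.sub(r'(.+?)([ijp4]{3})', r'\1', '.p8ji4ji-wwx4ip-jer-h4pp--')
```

'.p8ji-wwx-jer-h--'

This matches one or more of any character (lazy) (captured); then exactly 3 of one of [ijp4] (captured).
Matches: at [0:6] → '.p8ji4'; at [6:15] → 'ji-wwx4ip'; at [15:24] → '-jer-h4pp'.
`\1` in the replacement pulls in group 1's text for each match.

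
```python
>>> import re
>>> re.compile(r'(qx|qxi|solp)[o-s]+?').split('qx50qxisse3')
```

['qx50', 'qxi', 'se3']

Matches to split on: at [4:8] → 'qxis'.
The group in the pattern means `split` returns the separators' captures alongside the pieces.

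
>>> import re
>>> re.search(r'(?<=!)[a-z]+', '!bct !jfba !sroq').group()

'bct'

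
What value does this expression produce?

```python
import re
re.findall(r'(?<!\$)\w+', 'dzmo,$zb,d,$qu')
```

['dzmo', 'b', 'd', 'u']

The negative lookahead/lookbehind blocks any match where the forbidden context is present.
Matches: at [0:4] → 'dzmo'; at [7:8] → 'b'; at [9:10] → 'd'; at [13:14] → 'u'.
No capturing groups, so `findall` returns the 4 full match strings.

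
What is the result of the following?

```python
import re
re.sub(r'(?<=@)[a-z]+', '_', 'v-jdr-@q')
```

'v-jdr-@_'

Lookahead/lookbehind check context without consuming it, so the matched span excludes the asserted characters.
Matches: at [7:8] → 'q'.
Every occurrence is swapped for '_'.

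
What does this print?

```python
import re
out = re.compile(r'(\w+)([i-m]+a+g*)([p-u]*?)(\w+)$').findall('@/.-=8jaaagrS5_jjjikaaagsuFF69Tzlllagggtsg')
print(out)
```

[('8jaaagrS5_jjjikaaagsuFF69Tzll', 'laggg', '', 'tsg')]

The pattern matches one or more of a word character (captured); then one or more of a character in [i-m], then one or more of the literal 'a', then zero or more of the literal 'g' (captured); then zero or more of a character in [p-u] (lazy) (captured); then one or more of a word character (captured); then anchored at the end.
A non-greedy quantifier consumes as few characters as it can — just enough that the remainder of the pattern still matches from where it stops; whatever follows it matches normally.
Scanning left to right: at [5:42] match '8jaaagrS5_jjjikaaagsuFF69Tzlllagggtsg', groups = ('8jaaagrS5_jjjikaaagsuFF69Tzll', 'laggg', '', 'tsg').
With 4 capturing groups, `findall` returns a 4-tuple per match.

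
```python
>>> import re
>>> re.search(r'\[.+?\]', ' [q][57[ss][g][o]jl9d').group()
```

The `?` after the quantifier makes it lazy — it takes as little as possible before letting the rest of the pattern try.
`re.search` tries every starting position until one works.
The match spans [1:4] → '[q]'.

'[q]'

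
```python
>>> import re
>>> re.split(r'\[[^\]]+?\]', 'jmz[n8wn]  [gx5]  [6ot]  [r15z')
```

['jmz', '  ', '  ', '  [r15z']

`split` removes every match and returns the 4 fragments in between.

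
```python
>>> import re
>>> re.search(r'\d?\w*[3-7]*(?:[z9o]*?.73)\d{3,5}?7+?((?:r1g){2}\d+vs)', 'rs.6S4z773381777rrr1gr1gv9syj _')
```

None

Pattern: optionally a digit, then zero or more of a word character, then zero or more of a character in [3-7]; then zero or more of one of [z9o] (lazy), then any character, then the literal '73' (non-capturing group); then 3 to 5 of a digit (lazy), then one or more of a literal '7' (lazy); then the literal 'r1g' repeated 2 times, then one or more of a digit, then the literal 'vs' (captured).
`re.search` scans for the first position where the pattern succeeds.
Here no position works, so the call returns None.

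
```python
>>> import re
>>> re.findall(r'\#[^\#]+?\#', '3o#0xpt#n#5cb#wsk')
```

['#0xpt#', '#5cb#']

No capturing groups, so `findall` returns the 2 full match strings.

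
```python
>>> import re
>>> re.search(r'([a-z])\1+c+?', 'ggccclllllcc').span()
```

`\1` has to match the exact text group 1 already captured.
`re.search` tries every starting position until one works.
The match spans [0:3] → 'ggc'.
Captured: group 1 = 'g'.

(0, 3)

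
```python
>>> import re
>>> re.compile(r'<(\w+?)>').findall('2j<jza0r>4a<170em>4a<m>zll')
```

With a single group, `findall` returns only what that group captured — 3 items.

['jza0r', '170em', 'm']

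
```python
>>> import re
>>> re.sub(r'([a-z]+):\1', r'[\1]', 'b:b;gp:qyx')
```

'[b];gp:qyx'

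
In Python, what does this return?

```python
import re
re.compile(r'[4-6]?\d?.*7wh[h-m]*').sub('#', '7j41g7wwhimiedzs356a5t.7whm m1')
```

'# m1'

The pattern matches optionally a character in [4-6], then optionally a digit; then zero or more of any character, then the literal '7wh', then zero or more of a character in [h-m].
Matches: at [0:27] → '7j41g7wwhimiedzs356a5t.7whm'.
Every occurrence is swapped for '#'.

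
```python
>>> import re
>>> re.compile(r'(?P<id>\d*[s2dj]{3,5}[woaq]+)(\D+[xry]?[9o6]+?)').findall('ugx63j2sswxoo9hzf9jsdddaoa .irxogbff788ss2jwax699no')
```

[('63j2ssw', 'xoo9'), ('9jsdddaoa', ' .irxo'), ('788ss2jwa', 'x6')]

The pattern matches zero or more of a digit, then 3 to 5 of one of [s2dj], then one or more of one of [woaq] (captured as 'id'); then one or more of a non-digit, then optionally one of [xry], then one or more of one of [9o6] (lazy) (captured).
Lazy quantifiers expand one character at a time until the remainder of the pattern can match.
Matches: at [3:14] match '63j2sswxoo9', groups = ('63j2ssw', 'xoo9'); at [17:32] match '9jsdddaoa .irxo', groups = ('9jsdddaoa', ' .irxo'); at [36:47] match '788ss2jwax6', groups = ('788ss2jwa', 'x6').
`findall` packs the 2 group values into a tuple for every match.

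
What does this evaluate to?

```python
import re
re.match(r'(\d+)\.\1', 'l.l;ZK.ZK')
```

After group 1 captures some text, `\1` only succeeds where that same text appears again.
With `match`, the pattern is implicitly anchored at the beginning.
Here the pattern fails at index 0, so the call returns None.

None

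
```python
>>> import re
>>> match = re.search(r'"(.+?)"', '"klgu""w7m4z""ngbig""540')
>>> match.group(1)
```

The match spans [0:6] → '"klgu"'.
Captured: group 1 = 'klgu'.

'klgu'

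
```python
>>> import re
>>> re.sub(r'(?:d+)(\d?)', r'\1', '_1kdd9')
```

The replacement refers to a captured group, so each match is rewritten using its own captured text.

'_1k9'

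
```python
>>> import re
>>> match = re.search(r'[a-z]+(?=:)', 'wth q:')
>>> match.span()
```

(4, 5)

Because the assertion is zero-width, the text it checks is not consumed and won't appear in the result.
The match spans [4:5] → 'q'.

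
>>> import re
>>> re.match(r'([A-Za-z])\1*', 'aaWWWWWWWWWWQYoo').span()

(0, 2)

The backreference `\1` re-matches whatever the first group consumed, character for character.
`re.match` only tries the pattern at the start of the string.
The match spans [0:2] → 'aa'.
Captured: group 1 = 'a'.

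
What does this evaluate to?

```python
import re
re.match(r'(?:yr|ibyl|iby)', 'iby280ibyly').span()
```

(0, 3)

`match` is anchored at position 0; if the pattern doesn't fit there, it returns None.
The match spans [0:3] → 'iby'.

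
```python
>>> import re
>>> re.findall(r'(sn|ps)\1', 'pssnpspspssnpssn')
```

['ps']

`\1` has to match the exact text group 1 already captured.
Walking the string: at [4:8] match 'psps', group 1 = 'ps'.
One capturing group, so `findall` returns just the captured substring from the one match — 1 in all.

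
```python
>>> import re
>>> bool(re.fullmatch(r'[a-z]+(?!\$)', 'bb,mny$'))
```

False

`(?!…)`/`(?<!…)` only lets a position through if the neighbouring text does NOT match; no characters are consumed.
`re.fullmatch` requires the pattern to consume the entire string.
Here there's no way to consume every character, so the call returns None, and `bool(None)` is False.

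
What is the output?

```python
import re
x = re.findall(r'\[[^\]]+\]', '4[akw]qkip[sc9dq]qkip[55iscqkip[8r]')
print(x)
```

['[akw]', '[sc9dq]', '[55iscqkip[8r]']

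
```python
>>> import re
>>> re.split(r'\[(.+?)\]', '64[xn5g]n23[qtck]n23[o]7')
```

['64', 'xn5g', 'n23', 'qtck', 'n23', 'o', '7']

Lazy quantifiers expand one character at a time until the remainder of the pattern can match.
Matches to split on: at [2:8] → '[xn5g]'; at [11:17] → '[qtck]'; at [20:23] → '[o]'.
The group in the pattern means `split` returns the separators' captures alongside the pieces.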